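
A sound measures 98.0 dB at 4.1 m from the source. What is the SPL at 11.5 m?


Given values:
  SPL1 = 98.0 dB, r1 = 4.1 m, r2 = 11.5 m
Formula: SPL2 = SPL1 - 20 * log10(r2 / r1)
Compute ratio: r2 / r1 = 11.5 / 4.1 = 2.8049
Compute log10: log10(2.8049) = 0.447917
Compute drop: 20 * 0.447917 = 8.9583
SPL2 = 98.0 - 8.9583 = 89.04

89.04 dB


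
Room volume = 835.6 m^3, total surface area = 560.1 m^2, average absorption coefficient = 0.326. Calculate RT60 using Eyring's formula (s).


Given values:
  V = 835.6 m^3, S = 560.1 m^2, alpha = 0.326
Formula: RT60 = 0.161 * V / (-S * ln(1 - alpha))
Compute ln(1 - 0.326) = ln(0.674) = -0.394525
Denominator: -560.1 * -0.394525 = 220.9735
Numerator: 0.161 * 835.6 = 134.5316
RT60 = 134.5316 / 220.9735 = 0.609

0.609 s


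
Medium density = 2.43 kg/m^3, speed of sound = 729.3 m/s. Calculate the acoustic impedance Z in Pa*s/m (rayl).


Given values:
  rho = 2.43 kg/m^3
  c = 729.3 m/s
Formula: Z = rho * c
Z = 2.43 * 729.3
Z = 1772.2

1772.2 rayl


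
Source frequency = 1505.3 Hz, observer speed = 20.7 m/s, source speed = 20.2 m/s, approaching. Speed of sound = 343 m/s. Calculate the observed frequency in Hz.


Given values:
  f_s = 1505.3 Hz, v_o = 20.7 m/s, v_s = 20.2 m/s
  Direction: approaching
Formula: f_o = f_s * (c + v_o) / (c - v_s)
Numerator: c + v_o = 343 + 20.7 = 363.7
Denominator: c - v_s = 343 - 20.2 = 322.8
f_o = 1505.3 * 363.7 / 322.8 = 1696.03

1696.03 Hz


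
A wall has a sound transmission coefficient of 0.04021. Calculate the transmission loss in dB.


Given values:
  tau = 0.04021
Formula: TL = 10 * log10(1 / tau)
Compute 1 / tau = 1 / 0.04021 = 24.8694
Compute log10(24.8694) = 1.395665
TL = 10 * 1.395665 = 13.96

13.96 dB


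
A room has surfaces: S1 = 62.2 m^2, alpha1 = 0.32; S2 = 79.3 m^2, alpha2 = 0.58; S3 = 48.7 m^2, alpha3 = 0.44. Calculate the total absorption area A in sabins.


Given surfaces:
  Surface 1: 62.2 * 0.32 = 19.904
  Surface 2: 79.3 * 0.58 = 45.994
  Surface 3: 48.7 * 0.44 = 21.428
Formula: A = sum(Si * alpha_i)
A = 19.904 + 45.994 + 21.428
A = 87.33

87.33 sabins


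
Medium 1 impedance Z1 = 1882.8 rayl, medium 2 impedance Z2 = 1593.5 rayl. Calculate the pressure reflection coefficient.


Given values:
  Z1 = 1882.8 rayl, Z2 = 1593.5 rayl
Formula: R = (Z2 - Z1) / (Z2 + Z1)
Numerator: Z2 - Z1 = 1593.5 - 1882.8 = -289.3
Denominator: Z2 + Z1 = 1593.5 + 1882.8 = 3476.3
R = -289.3 / 3476.3 = -0.0832

-0.0832


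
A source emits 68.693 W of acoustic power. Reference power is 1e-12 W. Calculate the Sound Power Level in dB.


Given values:
  W = 68.693 W
  W_ref = 1e-12 W
Formula: SWL = 10 * log10(W / W_ref)
Compute ratio: W / W_ref = 68693000000000
Compute log10: log10(68693000000000) = 13.836912
Multiply: SWL = 10 * 13.836912 = 138.37

138.37 dB


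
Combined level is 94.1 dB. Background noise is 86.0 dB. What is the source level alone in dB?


Given values:
  L_total = 94.1 dB, L_bg = 86.0 dB
Formula: L_source = 10 * log10(10^(L_total/10) - 10^(L_bg/10))
Convert to linear:
  10^(94.1/10) = 2570395782.7689
  10^(86.0/10) = 398107170.5535
Difference: 2570395782.7689 - 398107170.5535 = 2172288612.2154
L_source = 10 * log10(2172288612.2154) = 93.37

93.37 dB


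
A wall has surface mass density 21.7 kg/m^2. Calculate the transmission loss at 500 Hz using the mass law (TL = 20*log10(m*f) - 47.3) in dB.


Given values:
  m = 21.7 kg/m^2, f = 500 Hz
Formula: TL = 20 * log10(m * f) - 47.3
Compute m * f = 21.7 * 500 = 10850.0
Compute log10(10850.0) = 4.03543
Compute 20 * 4.03543 = 80.7086
TL = 80.7086 - 47.3 = 33.41

33.41 dB


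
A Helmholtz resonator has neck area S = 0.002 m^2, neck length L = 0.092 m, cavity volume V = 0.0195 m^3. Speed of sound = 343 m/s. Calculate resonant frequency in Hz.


Given values:
  S = 0.002 m^2, L = 0.092 m, V = 0.0195 m^3, c = 343 m/s
Formula: f = (c / (2*pi)) * sqrt(S / (V * L))
Compute V * L = 0.0195 * 0.092 = 0.001794
Compute S / (V * L) = 0.002 / 0.001794 = 1.1148
Compute sqrt(1.1148) = 1.055841
Compute c / (2*pi) = 343 / 6.283185 = 54.590148
f = 54.590148 * 1.055841 = 57.64

57.64 Hz


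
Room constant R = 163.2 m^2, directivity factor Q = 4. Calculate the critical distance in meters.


Given values:
  R = 163.2 m^2, Q = 4
Formula: d_c = 0.141 * sqrt(Q * R)
Compute Q * R = 4 * 163.2 = 652.8
Compute sqrt(652.8) = 25.55
d_c = 0.141 * 25.55 = 3.603

3.603 m


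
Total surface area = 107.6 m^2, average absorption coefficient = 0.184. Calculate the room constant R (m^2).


Given values:
  S = 107.6 m^2, alpha = 0.184
Formula: R = S * alpha / (1 - alpha)
Numerator: 107.6 * 0.184 = 19.7984
Denominator: 1 - 0.184 = 0.816
R = 19.7984 / 0.816 = 24.26

24.26 m^2


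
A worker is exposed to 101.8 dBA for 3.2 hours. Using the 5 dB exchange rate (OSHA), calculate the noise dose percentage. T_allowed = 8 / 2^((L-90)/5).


Given values:
  L = 101.8 dBA, T = 3.2 hours
Formula: T_allowed = 8 / 2^((L - 90) / 5)
Compute exponent: (101.8 - 90) / 5 = 2.36
Compute 2^(2.36) = 5.133704
T_allowed = 8 / 5.133704 = 1.558329 hours
Dose = (T / T_allowed) * 100
Dose = (3.2 / 1.558329) * 100 = 205.35

205.35 %


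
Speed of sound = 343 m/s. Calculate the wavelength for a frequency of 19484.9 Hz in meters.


Given values:
  c = 343 m/s, f = 19484.9 Hz
Formula: lambda = c / f
lambda = 343 / 19484.9
lambda = 0.0176

0.0176 m


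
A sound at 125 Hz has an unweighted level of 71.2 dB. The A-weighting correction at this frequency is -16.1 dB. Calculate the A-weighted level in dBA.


Given values:
  SPL = 71.2 dB
  A-weighting at 125 Hz = -16.1 dB
Formula: L_A = SPL + A_weight
L_A = 71.2 + (-16.1)
L_A = 55.1

55.1 dBA


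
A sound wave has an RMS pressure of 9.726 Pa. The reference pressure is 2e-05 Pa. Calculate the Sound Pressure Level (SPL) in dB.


Given values:
  p = 9.726 Pa
  p_ref = 2e-05 Pa
Formula: SPL = 20 * log10(p / p_ref)
Compute ratio: p / p_ref = 9.726 / 2e-05 = 486300
Compute log10: log10(486300) = 5.686904
Multiply: SPL = 20 * 5.686904 = 113.74

113.74 dB


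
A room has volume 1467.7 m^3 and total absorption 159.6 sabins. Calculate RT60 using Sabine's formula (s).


Given values:
  V = 1467.7 m^3
  A = 159.6 sabins
Formula: RT60 = 0.161 * V / A
Numerator: 0.161 * 1467.7 = 236.2997
RT60 = 236.2997 / 159.6 = 1.481

1.481 s


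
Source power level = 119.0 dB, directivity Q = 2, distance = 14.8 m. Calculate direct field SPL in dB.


Given values:
  Lw = 119.0 dB, Q = 2, r = 14.8 m
Formula: SPL = Lw + 10 * log10(Q / (4 * pi * r^2))
Compute 4 * pi * r^2 = 4 * pi * 14.8^2 = 2752.5378
Compute Q / denom = 2 / 2752.5378 = 0.0007266
Compute 10 * log10(0.0007266) = -31.387
SPL = 119.0 + (-31.387) = 87.61

87.61 dB


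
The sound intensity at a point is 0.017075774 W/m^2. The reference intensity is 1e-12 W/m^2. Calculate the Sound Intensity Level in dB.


Given values:
  I = 0.017075774 W/m^2
  I_ref = 1e-12 W/m^2
Formula: SIL = 10 * log10(I / I_ref)
Compute ratio: I / I_ref = 17075774000
Compute log10: log10(17075774000) = 10.23238
Multiply: SIL = 10 * 10.23238 = 102.32

102.32 dB


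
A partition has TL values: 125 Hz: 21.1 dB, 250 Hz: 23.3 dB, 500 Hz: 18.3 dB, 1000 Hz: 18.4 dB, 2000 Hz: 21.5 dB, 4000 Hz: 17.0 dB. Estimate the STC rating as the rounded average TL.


Given TL values at each frequency:
  125 Hz: 21.1 dB
  250 Hz: 23.3 dB
  500 Hz: 18.3 dB
  1000 Hz: 18.4 dB
  2000 Hz: 21.5 dB
  4000 Hz: 17.0 dB
Formula: STC ~ round(average of TL values)
Sum = 21.1 + 23.3 + 18.3 + 18.4 + 21.5 + 17.0 = 119.6
Average = 119.6 / 6 = 19.93
Rounded: 20

20


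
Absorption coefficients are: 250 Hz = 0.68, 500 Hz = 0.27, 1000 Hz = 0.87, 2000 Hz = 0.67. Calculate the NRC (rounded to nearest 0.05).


Given values:
  a_250 = 0.68, a_500 = 0.27
  a_1000 = 0.87, a_2000 = 0.67
Formula: NRC = (a250 + a500 + a1000 + a2000) / 4
Sum = 0.68 + 0.27 + 0.87 + 0.67 = 2.49
NRC = 2.49 / 4 = 0.6225
Rounded to nearest 0.05: 0.6

0.6


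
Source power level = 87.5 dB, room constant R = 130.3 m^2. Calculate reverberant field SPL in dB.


Given values:
  Lw = 87.5 dB, R = 130.3 m^2
Formula: SPL = Lw + 10 * log10(4 / R)
Compute 4 / R = 4 / 130.3 = 0.030698
Compute 10 * log10(0.030698) = -15.1289
SPL = 87.5 + (-15.1289) = 72.37

72.37 dB


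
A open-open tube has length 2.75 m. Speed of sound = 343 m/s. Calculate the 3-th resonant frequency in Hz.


Given values:
  Tube type: open-open, L = 2.75 m, c = 343 m/s, n = 3
Formula: f_n = n * c / (2 * L)
Compute 2 * L = 2 * 2.75 = 5.5
f = 3 * 343 / 5.5
f = 187.09

187.09 Hz


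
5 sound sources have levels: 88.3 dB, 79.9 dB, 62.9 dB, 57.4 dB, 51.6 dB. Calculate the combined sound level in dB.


Formula: L_total = 10 * log10( sum(10^(Li/10)) )
  Source 1: 10^(88.3/10) = 676082975.392
  Source 2: 10^(79.9/10) = 97723722.0956
  Source 3: 10^(62.9/10) = 1949844.5998
  Source 4: 10^(57.4/10) = 549540.8739
  Source 5: 10^(51.6/10) = 144543.9771
Sum of linear values = 776450626.9384
L_total = 10 * log10(776450626.9384) = 88.9

88.9 dB


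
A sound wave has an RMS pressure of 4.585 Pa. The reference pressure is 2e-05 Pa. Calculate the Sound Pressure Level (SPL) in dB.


Given values:
  p = 4.585 Pa
  p_ref = 2e-05 Pa
Formula: SPL = 20 * log10(p / p_ref)
Compute ratio: p / p_ref = 4.585 / 2e-05 = 229250
Compute log10: log10(229250) = 5.360309
Multiply: SPL = 20 * 5.360309 = 107.21

107.21 dB


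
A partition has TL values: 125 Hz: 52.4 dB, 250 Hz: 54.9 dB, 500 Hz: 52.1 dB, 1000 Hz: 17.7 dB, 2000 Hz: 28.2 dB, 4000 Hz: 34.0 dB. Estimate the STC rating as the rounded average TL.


Given TL values at each frequency:
  125 Hz: 52.4 dB
  250 Hz: 54.9 dB
  500 Hz: 52.1 dB
  1000 Hz: 17.7 dB
  2000 Hz: 28.2 dB
  4000 Hz: 34.0 dB
Formula: STC ~ round(average of TL values)
Sum = 52.4 + 54.9 + 52.1 + 17.7 + 28.2 + 34.0 = 239.3
Average = 239.3 / 6 = 39.88
Rounded: 40

40


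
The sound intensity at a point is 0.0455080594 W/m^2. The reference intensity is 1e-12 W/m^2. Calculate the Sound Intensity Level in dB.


Given values:
  I = 0.0455080594 W/m^2
  I_ref = 1e-12 W/m^2
Formula: SIL = 10 * log10(I / I_ref)
Compute ratio: I / I_ref = 45508059400
Compute log10: log10(45508059400) = 10.658088
Multiply: SIL = 10 * 10.658088 = 106.58

106.58 dB


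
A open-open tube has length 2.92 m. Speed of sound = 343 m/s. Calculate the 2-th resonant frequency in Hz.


Given values:
  Tube type: open-open, L = 2.92 m, c = 343 m/s, n = 2
Formula: f_n = n * c / (2 * L)
Compute 2 * L = 2 * 2.92 = 5.84
f = 2 * 343 / 5.84
f = 117.47

117.47 Hz


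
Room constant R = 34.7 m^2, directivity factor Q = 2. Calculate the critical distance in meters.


Given values:
  R = 34.7 m^2, Q = 2
Formula: d_c = 0.141 * sqrt(Q * R)
Compute Q * R = 2 * 34.7 = 69.4
Compute sqrt(69.4) = 8.3307
d_c = 0.141 * 8.3307 = 1.175

1.175 m


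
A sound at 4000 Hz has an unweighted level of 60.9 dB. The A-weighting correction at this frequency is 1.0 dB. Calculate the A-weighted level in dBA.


Given values:
  SPL = 60.9 dB
  A-weighting at 4000 Hz = 1.0 dB
Formula: L_A = SPL + A_weight
L_A = 60.9 + (1.0)
L_A = 61.9

61.9 dBA


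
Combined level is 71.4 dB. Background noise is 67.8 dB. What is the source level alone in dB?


Given values:
  L_total = 71.4 dB, L_bg = 67.8 dB
Formula: L_source = 10 * log10(10^(L_total/10) - 10^(L_bg/10))
Convert to linear:
  10^(71.4/10) = 13803842.646
  10^(67.8/10) = 6025595.8607
Difference: 13803842.646 - 6025595.8607 = 7778246.7853
L_source = 10 * log10(7778246.7853) = 68.91

68.91 dB


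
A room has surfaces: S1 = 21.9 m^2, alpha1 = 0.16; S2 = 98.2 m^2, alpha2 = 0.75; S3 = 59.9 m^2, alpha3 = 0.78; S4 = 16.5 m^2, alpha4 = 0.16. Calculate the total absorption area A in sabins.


Given surfaces:
  Surface 1: 21.9 * 0.16 = 3.504
  Surface 2: 98.2 * 0.75 = 73.65
  Surface 3: 59.9 * 0.78 = 46.722
  Surface 4: 16.5 * 0.16 = 2.64
Formula: A = sum(Si * alpha_i)
A = 3.504 + 73.65 + 46.722 + 2.64
A = 126.52

126.52 sabins


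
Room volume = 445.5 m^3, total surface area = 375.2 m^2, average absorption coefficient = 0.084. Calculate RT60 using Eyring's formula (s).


Given values:
  V = 445.5 m^3, S = 375.2 m^2, alpha = 0.084
Formula: RT60 = 0.161 * V / (-S * ln(1 - alpha))
Compute ln(1 - 0.084) = ln(0.916) = -0.087739
Denominator: -375.2 * -0.087739 = 32.9197
Numerator: 0.161 * 445.5 = 71.7255
RT60 = 71.7255 / 32.9197 = 2.179

2.179 s


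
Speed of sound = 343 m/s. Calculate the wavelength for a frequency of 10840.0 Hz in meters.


Given values:
  c = 343 m/s, f = 10840.0 Hz
Formula: lambda = c / f
lambda = 343 / 10840.0
lambda = 0.0316

0.0316 m


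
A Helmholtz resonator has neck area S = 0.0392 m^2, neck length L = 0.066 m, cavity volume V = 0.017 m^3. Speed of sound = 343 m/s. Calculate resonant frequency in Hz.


Given values:
  S = 0.0392 m^2, L = 0.066 m, V = 0.017 m^3, c = 343 m/s
Formula: f = (c / (2*pi)) * sqrt(S / (V * L))
Compute V * L = 0.017 * 0.066 = 0.001122
Compute S / (V * L) = 0.0392 / 0.001122 = 34.9376
Compute sqrt(34.9376) = 5.910804
Compute c / (2*pi) = 343 / 6.283185 = 54.590148
f = 54.590148 * 5.910804 = 322.67

322.67 Hz


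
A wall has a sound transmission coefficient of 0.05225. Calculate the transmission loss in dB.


Given values:
  tau = 0.05225
Formula: TL = 10 * log10(1 / tau)
Compute 1 / tau = 1 / 0.05225 = 19.1388
Compute log10(19.1388) = 1.281915
TL = 10 * 1.281915 = 12.82

12.82 dB


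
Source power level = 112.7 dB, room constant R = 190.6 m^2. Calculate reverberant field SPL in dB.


Given values:
  Lw = 112.7 dB, R = 190.6 m^2
Formula: SPL = Lw + 10 * log10(4 / R)
Compute 4 / R = 4 / 190.6 = 0.020986
Compute 10 * log10(0.020986) = -16.7807
SPL = 112.7 + (-16.7807) = 95.92

95.92 dB


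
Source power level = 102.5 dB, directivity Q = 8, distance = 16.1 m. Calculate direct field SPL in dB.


Given values:
  Lw = 102.5 dB, Q = 8, r = 16.1 m
Formula: SPL = Lw + 10 * log10(Q / (4 * pi * r^2))
Compute 4 * pi * r^2 = 4 * pi * 16.1^2 = 3257.3289
Compute Q / denom = 8 / 3257.3289 = 0.002456
Compute 10 * log10(0.002456) = -26.0977
SPL = 102.5 + (-26.0977) = 76.4

76.4 dB


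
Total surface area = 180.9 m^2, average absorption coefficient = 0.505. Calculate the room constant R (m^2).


Given values:
  S = 180.9 m^2, alpha = 0.505
Formula: R = S * alpha / (1 - alpha)
Numerator: 180.9 * 0.505 = 91.3545
Denominator: 1 - 0.505 = 0.495
R = 91.3545 / 0.495 = 184.55

184.55 m^2


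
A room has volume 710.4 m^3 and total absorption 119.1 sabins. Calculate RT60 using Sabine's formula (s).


Given values:
  V = 710.4 m^3
  A = 119.1 sabins
Formula: RT60 = 0.161 * V / A
Numerator: 0.161 * 710.4 = 114.3744
RT60 = 114.3744 / 119.1 = 0.96

0.96 s


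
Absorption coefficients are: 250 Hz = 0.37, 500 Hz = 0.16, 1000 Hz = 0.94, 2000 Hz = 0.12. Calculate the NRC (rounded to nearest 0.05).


Given values:
  a_250 = 0.37, a_500 = 0.16
  a_1000 = 0.94, a_2000 = 0.12
Formula: NRC = (a250 + a500 + a1000 + a2000) / 4
Sum = 0.37 + 0.16 + 0.94 + 0.12 = 1.59
NRC = 1.59 / 4 = 0.3975
Rounded to nearest 0.05: 0.4

0.4


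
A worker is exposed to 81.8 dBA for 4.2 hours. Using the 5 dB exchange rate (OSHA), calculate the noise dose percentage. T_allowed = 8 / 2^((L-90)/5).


Given values:
  L = 81.8 dBA, T = 4.2 hours
Formula: T_allowed = 8 / 2^((L - 90) / 5)
Compute exponent: (81.8 - 90) / 5 = -1.64
Compute 2^(-1.64) = 0.320856
T_allowed = 8 / 0.320856 = 24.933303 hours
Dose = (T / T_allowed) * 100
Dose = (4.2 / 24.933303) * 100 = 16.84

16.84 %


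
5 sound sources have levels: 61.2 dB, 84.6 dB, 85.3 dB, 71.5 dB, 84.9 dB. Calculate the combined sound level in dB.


Formula: L_total = 10 * log10( sum(10^(Li/10)) )
  Source 1: 10^(61.2/10) = 1318256.7386
  Source 2: 10^(84.6/10) = 288403150.3127
  Source 3: 10^(85.3/10) = 338844156.1392
  Source 4: 10^(71.5/10) = 14125375.4462
  Source 5: 10^(84.9/10) = 309029543.2514
Sum of linear values = 951720481.8881
L_total = 10 * log10(951720481.8881) = 89.79

89.79 dB


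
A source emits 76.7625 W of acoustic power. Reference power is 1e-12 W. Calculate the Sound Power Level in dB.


Given values:
  W = 76.7625 W
  W_ref = 1e-12 W
Formula: SWL = 10 * log10(W / W_ref)
Compute ratio: W / W_ref = 76762500000000
Compute log10: log10(76762500000000) = 13.885149
Multiply: SWL = 10 * 13.885149 = 138.85

138.85 dB


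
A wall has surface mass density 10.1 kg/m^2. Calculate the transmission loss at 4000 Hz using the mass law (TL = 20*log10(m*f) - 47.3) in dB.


Given values:
  m = 10.1 kg/m^2, f = 4000 Hz
Formula: TL = 20 * log10(m * f) - 47.3
Compute m * f = 10.1 * 4000 = 40400.0
Compute log10(40400.0) = 4.606381
Compute 20 * 4.606381 = 92.1276
TL = 92.1276 - 47.3 = 44.83

44.83 dB


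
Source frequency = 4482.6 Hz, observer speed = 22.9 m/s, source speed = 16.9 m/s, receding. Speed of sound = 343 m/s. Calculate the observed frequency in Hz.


Given values:
  f_s = 4482.6 Hz, v_o = 22.9 m/s, v_s = 16.9 m/s
  Direction: receding
Formula: f_o = f_s * (c - v_o) / (c + v_s)
Numerator: c - v_o = 343 - 22.9 = 320.1
Denominator: c + v_s = 343 + 16.9 = 359.9
f_o = 4482.6 * 320.1 / 359.9 = 3986.89

3986.89 Hz


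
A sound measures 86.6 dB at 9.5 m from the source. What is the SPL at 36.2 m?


Given values:
  SPL1 = 86.6 dB, r1 = 9.5 m, r2 = 36.2 m
Formula: SPL2 = SPL1 - 20 * log10(r2 / r1)
Compute ratio: r2 / r1 = 36.2 / 9.5 = 3.8105
Compute log10: log10(3.8105) = 0.580982
Compute drop: 20 * 0.580982 = 11.6196
SPL2 = 86.6 - 11.6196 = 74.98

74.98 dB


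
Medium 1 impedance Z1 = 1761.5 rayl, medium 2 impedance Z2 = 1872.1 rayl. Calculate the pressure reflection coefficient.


Given values:
  Z1 = 1761.5 rayl, Z2 = 1872.1 rayl
Formula: R = (Z2 - Z1) / (Z2 + Z1)
Numerator: Z2 - Z1 = 1872.1 - 1761.5 = 110.6
Denominator: Z2 + Z1 = 1872.1 + 1761.5 = 3633.6
R = 110.6 / 3633.6 = 0.0304

0.0304


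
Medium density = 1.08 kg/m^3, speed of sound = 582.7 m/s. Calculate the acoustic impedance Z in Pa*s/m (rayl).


Given values:
  rho = 1.08 kg/m^3
  c = 582.7 m/s
Formula: Z = rho * c
Z = 1.08 * 582.7
Z = 629.32

629.32 rayl


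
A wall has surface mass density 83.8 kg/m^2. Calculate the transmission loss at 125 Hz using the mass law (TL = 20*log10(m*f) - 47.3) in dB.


Given values:
  m = 83.8 kg/m^2, f = 125 Hz
Formula: TL = 20 * log10(m * f) - 47.3
Compute m * f = 83.8 * 125 = 10475.0
Compute log10(10475.0) = 4.020154
Compute 20 * 4.020154 = 80.4031
TL = 80.4031 - 47.3 = 33.1

33.1 dB


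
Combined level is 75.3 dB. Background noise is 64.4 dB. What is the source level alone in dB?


Given values:
  L_total = 75.3 dB, L_bg = 64.4 dB
Formula: L_source = 10 * log10(10^(L_total/10) - 10^(L_bg/10))
Convert to linear:
  10^(75.3/10) = 33884415.6139
  10^(64.4/10) = 2754228.7033
Difference: 33884415.6139 - 2754228.7033 = 31130186.9106
L_source = 10 * log10(31130186.9106) = 74.93

74.93 dB


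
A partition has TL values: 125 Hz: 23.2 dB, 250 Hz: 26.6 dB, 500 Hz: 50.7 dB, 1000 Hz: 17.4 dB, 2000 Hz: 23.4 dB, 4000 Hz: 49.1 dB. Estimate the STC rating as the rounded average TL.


Given TL values at each frequency:
  125 Hz: 23.2 dB
  250 Hz: 26.6 dB
  500 Hz: 50.7 dB
  1000 Hz: 17.4 dB
  2000 Hz: 23.4 dB
  4000 Hz: 49.1 dB
Formula: STC ~ round(average of TL values)
Sum = 23.2 + 26.6 + 50.7 + 17.4 + 23.4 + 49.1 = 190.4
Average = 190.4 / 6 = 31.73
Rounded: 32

32


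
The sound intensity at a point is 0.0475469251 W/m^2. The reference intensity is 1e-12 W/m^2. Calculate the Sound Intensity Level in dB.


Given values:
  I = 0.0475469251 W/m^2
  I_ref = 1e-12 W/m^2
Formula: SIL = 10 * log10(I / I_ref)
Compute ratio: I / I_ref = 47546925100
Compute log10: log10(47546925100) = 10.677122
Multiply: SIL = 10 * 10.677122 = 106.77

106.77 dB


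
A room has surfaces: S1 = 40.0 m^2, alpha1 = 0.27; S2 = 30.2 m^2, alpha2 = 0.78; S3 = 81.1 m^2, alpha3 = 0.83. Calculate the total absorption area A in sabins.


Given surfaces:
  Surface 1: 40.0 * 0.27 = 10.8
  Surface 2: 30.2 * 0.78 = 23.556
  Surface 3: 81.1 * 0.83 = 67.313
Formula: A = sum(Si * alpha_i)
A = 10.8 + 23.556 + 67.313
A = 101.67

101.67 sabins


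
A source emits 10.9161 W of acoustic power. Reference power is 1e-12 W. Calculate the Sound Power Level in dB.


Given values:
  W = 10.9161 W
  W_ref = 1e-12 W
Formula: SWL = 10 * log10(W / W_ref)
Compute ratio: W / W_ref = 10916100000000
Compute log10: log10(10916100000000) = 13.038068
Multiply: SWL = 10 * 13.038068 = 130.38

130.38 dB


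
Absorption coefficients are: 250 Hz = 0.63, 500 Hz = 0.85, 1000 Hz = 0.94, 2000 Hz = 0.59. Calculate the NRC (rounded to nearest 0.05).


Given values:
  a_250 = 0.63, a_500 = 0.85
  a_1000 = 0.94, a_2000 = 0.59
Formula: NRC = (a250 + a500 + a1000 + a2000) / 4
Sum = 0.63 + 0.85 + 0.94 + 0.59 = 3.01
NRC = 3.01 / 4 = 0.7525
Rounded to nearest 0.05: 0.75

0.75


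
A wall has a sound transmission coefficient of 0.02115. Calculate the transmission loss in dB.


Given values:
  tau = 0.02115
Formula: TL = 10 * log10(1 / tau)
Compute 1 / tau = 1 / 0.02115 = 47.2813
Compute log10(47.2813) = 1.674689
TL = 10 * 1.674689 = 16.75

16.75 dB


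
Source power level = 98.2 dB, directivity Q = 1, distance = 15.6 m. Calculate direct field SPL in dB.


Given values:
  Lw = 98.2 dB, Q = 1, r = 15.6 m
Formula: SPL = Lw + 10 * log10(Q / (4 * pi * r^2))
Compute 4 * pi * r^2 = 4 * pi * 15.6^2 = 3058.152
Compute Q / denom = 1 / 3058.152 = 0.00032699
Compute 10 * log10(0.00032699) = -34.8547
SPL = 98.2 + (-34.8547) = 63.35

63.35 dB


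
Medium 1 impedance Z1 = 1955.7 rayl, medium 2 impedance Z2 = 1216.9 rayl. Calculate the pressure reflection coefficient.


Given values:
  Z1 = 1955.7 rayl, Z2 = 1216.9 rayl
Formula: R = (Z2 - Z1) / (Z2 + Z1)
Numerator: Z2 - Z1 = 1216.9 - 1955.7 = -738.8
Denominator: Z2 + Z1 = 1216.9 + 1955.7 = 3172.6
R = -738.8 / 3172.6 = -0.2329

-0.2329


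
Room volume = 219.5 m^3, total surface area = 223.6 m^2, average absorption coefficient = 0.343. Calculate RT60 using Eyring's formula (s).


Given values:
  V = 219.5 m^3, S = 223.6 m^2, alpha = 0.343
Formula: RT60 = 0.161 * V / (-S * ln(1 - alpha))
Compute ln(1 - 0.343) = ln(0.657) = -0.420071
Denominator: -223.6 * -0.420071 = 93.9279
Numerator: 0.161 * 219.5 = 35.3395
RT60 = 35.3395 / 93.9279 = 0.376

0.376 s


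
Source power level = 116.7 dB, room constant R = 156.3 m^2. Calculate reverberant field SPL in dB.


Given values:
  Lw = 116.7 dB, R = 156.3 m^2
Formula: SPL = Lw + 10 * log10(4 / R)
Compute 4 / R = 4 / 156.3 = 0.025592
Compute 10 * log10(0.025592) = -15.919
SPL = 116.7 + (-15.919) = 100.78

100.78 dB


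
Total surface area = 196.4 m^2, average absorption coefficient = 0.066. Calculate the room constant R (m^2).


Given values:
  S = 196.4 m^2, alpha = 0.066
Formula: R = S * alpha / (1 - alpha)
Numerator: 196.4 * 0.066 = 12.9624
Denominator: 1 - 0.066 = 0.934
R = 12.9624 / 0.934 = 13.88

13.88 m^2


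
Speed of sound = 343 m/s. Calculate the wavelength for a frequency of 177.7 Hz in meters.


Given values:
  c = 343 m/s, f = 177.7 Hz
Formula: lambda = c / f
lambda = 343 / 177.7
lambda = 1.9302

1.9302 m


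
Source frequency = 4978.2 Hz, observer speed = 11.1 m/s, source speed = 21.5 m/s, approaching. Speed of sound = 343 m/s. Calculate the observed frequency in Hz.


Given values:
  f_s = 4978.2 Hz, v_o = 11.1 m/s, v_s = 21.5 m/s
  Direction: approaching
Formula: f_o = f_s * (c + v_o) / (c - v_s)
Numerator: c + v_o = 343 + 11.1 = 354.1
Denominator: c - v_s = 343 - 21.5 = 321.5
f_o = 4978.2 * 354.1 / 321.5 = 5482.99

5482.99 Hz


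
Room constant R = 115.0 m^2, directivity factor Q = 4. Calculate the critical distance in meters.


Given values:
  R = 115.0 m^2, Q = 4
Formula: d_c = 0.141 * sqrt(Q * R)
Compute Q * R = 4 * 115.0 = 460.0
Compute sqrt(460.0) = 21.4476
d_c = 0.141 * 21.4476 = 3.024

3.024 m


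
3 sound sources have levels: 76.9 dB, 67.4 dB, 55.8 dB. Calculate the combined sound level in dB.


Formula: L_total = 10 * log10( sum(10^(Li/10)) )
  Source 1: 10^(76.9/10) = 48977881.9368
  Source 2: 10^(67.4/10) = 5495408.7386
  Source 3: 10^(55.8/10) = 380189.3963
Sum of linear values = 54853480.0717
L_total = 10 * log10(54853480.0717) = 77.39

77.39 dB


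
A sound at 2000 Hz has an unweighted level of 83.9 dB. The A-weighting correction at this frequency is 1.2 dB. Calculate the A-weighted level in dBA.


Given values:
  SPL = 83.9 dB
  A-weighting at 2000 Hz = 1.2 dB
Formula: L_A = SPL + A_weight
L_A = 83.9 + (1.2)
L_A = 85.1

85.1 dBA


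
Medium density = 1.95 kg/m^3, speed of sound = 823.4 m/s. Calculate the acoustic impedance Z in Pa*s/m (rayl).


Given values:
  rho = 1.95 kg/m^3
  c = 823.4 m/s
Formula: Z = rho * c
Z = 1.95 * 823.4
Z = 1605.63

1605.63 rayl


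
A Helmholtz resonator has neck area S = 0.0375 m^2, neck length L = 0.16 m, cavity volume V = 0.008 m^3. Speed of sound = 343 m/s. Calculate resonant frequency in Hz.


Given values:
  S = 0.0375 m^2, L = 0.16 m, V = 0.008 m^3, c = 343 m/s
Formula: f = (c / (2*pi)) * sqrt(S / (V * L))
Compute V * L = 0.008 * 0.16 = 0.00128
Compute S / (V * L) = 0.0375 / 0.00128 = 29.2969
Compute sqrt(29.2969) = 5.412661
Compute c / (2*pi) = 343 / 6.283185 = 54.590148
f = 54.590148 * 5.412661 = 295.48

295.48 Hz


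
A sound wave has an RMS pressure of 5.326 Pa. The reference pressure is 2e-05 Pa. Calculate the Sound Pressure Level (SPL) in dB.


Given values:
  p = 5.326 Pa
  p_ref = 2e-05 Pa
Formula: SPL = 20 * log10(p / p_ref)
Compute ratio: p / p_ref = 5.326 / 2e-05 = 266300
Compute log10: log10(266300) = 5.425371
Multiply: SPL = 20 * 5.425371 = 108.51

108.51 dB


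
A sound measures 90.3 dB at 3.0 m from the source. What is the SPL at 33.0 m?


Given values:
  SPL1 = 90.3 dB, r1 = 3.0 m, r2 = 33.0 m
Formula: SPL2 = SPL1 - 20 * log10(r2 / r1)
Compute ratio: r2 / r1 = 33.0 / 3.0 = 11.0
Compute log10: log10(11.0) = 1.041393
Compute drop: 20 * 1.041393 = 20.8279
SPL2 = 90.3 - 20.8279 = 69.47

69.47 dB


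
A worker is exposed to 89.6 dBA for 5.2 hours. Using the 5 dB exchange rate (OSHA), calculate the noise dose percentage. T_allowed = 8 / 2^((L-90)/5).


Given values:
  L = 89.6 dBA, T = 5.2 hours
Formula: T_allowed = 8 / 2^((L - 90) / 5)
Compute exponent: (89.6 - 90) / 5 = -0.08
Compute 2^(-0.08) = 0.946058
T_allowed = 8 / 0.946058 = 8.456141 hours
Dose = (T / T_allowed) * 100
Dose = (5.2 / 8.456141) * 100 = 61.49

61.49 %


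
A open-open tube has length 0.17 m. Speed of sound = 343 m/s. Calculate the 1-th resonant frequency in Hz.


Given values:
  Tube type: open-open, L = 0.17 m, c = 343 m/s, n = 1
Formula: f_n = n * c / (2 * L)
Compute 2 * L = 2 * 0.17 = 0.34
f = 1 * 343 / 0.34
f = 1008.82

1008.82 Hz


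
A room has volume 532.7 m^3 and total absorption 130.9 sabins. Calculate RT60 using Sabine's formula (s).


Given values:
  V = 532.7 m^3
  A = 130.9 sabins
Formula: RT60 = 0.161 * V / A
Numerator: 0.161 * 532.7 = 85.7647
RT60 = 85.7647 / 130.9 = 0.655

0.655 s


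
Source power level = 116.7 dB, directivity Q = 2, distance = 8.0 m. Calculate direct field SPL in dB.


Given values:
  Lw = 116.7 dB, Q = 2, r = 8.0 m
Formula: SPL = Lw + 10 * log10(Q / (4 * pi * r^2))
Compute 4 * pi * r^2 = 4 * pi * 8.0^2 = 804.2477
Compute Q / denom = 2 / 804.2477 = 0.0024868
Compute 10 * log10(0.0024868) = -26.0436
SPL = 116.7 + (-26.0436) = 90.66

90.66 dB


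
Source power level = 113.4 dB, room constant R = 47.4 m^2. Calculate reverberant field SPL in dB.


Given values:
  Lw = 113.4 dB, R = 47.4 m^2
Formula: SPL = Lw + 10 * log10(4 / R)
Compute 4 / R = 4 / 47.4 = 0.084388
Compute 10 * log10(0.084388) = -10.7372
SPL = 113.4 + (-10.7372) = 102.66

102.66 dB


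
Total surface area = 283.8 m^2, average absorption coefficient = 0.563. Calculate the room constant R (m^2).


Given values:
  S = 283.8 m^2, alpha = 0.563
Formula: R = S * alpha / (1 - alpha)
Numerator: 283.8 * 0.563 = 159.7794
Denominator: 1 - 0.563 = 0.437
R = 159.7794 / 0.437 = 365.63

365.63 m^2


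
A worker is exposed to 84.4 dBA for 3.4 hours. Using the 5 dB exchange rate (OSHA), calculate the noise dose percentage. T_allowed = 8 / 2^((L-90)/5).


Given values:
  L = 84.4 dBA, T = 3.4 hours
Formula: T_allowed = 8 / 2^((L - 90) / 5)
Compute exponent: (84.4 - 90) / 5 = -1.12
Compute 2^(-1.12) = 0.460094
T_allowed = 8 / 0.460094 = 17.387751 hours
Dose = (T / T_allowed) * 100
Dose = (3.4 / 17.387751) * 100 = 19.55

19.55 %


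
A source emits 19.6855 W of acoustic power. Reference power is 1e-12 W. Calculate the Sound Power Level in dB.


Given values:
  W = 19.6855 W
  W_ref = 1e-12 W
Formula: SWL = 10 * log10(W / W_ref)
Compute ratio: W / W_ref = 19685500000000
Compute log10: log10(19685500000000) = 13.294146
Multiply: SWL = 10 * 13.294146 = 132.94

132.94 dB


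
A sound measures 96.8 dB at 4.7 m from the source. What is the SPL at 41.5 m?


Given values:
  SPL1 = 96.8 dB, r1 = 4.7 m, r2 = 41.5 m
Formula: SPL2 = SPL1 - 20 * log10(r2 / r1)
Compute ratio: r2 / r1 = 41.5 / 4.7 = 8.8298
Compute log10: log10(8.8298) = 0.945951
Compute drop: 20 * 0.945951 = 18.919
SPL2 = 96.8 - 18.919 = 77.88

77.88 dB


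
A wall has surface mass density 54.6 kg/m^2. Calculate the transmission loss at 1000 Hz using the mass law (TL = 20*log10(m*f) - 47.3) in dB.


Given values:
  m = 54.6 kg/m^2, f = 1000 Hz
Formula: TL = 20 * log10(m * f) - 47.3
Compute m * f = 54.6 * 1000 = 54600.0
Compute log10(54600.0) = 4.737193
Compute 20 * 4.737193 = 94.7439
TL = 94.7439 - 47.3 = 47.44

47.44 dB


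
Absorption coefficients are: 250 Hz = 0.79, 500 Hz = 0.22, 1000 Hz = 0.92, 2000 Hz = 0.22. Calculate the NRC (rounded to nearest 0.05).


Given values:
  a_250 = 0.79, a_500 = 0.22
  a_1000 = 0.92, a_2000 = 0.22
Formula: NRC = (a250 + a500 + a1000 + a2000) / 4
Sum = 0.79 + 0.22 + 0.92 + 0.22 = 2.15
NRC = 2.15 / 4 = 0.5375
Rounded to nearest 0.05: 0.55

0.55


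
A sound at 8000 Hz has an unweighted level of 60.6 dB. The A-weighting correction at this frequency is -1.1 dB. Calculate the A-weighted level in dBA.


Given values:
  SPL = 60.6 dB
  A-weighting at 8000 Hz = -1.1 dB
Formula: L_A = SPL + A_weight
L_A = 60.6 + (-1.1)
L_A = 59.5

59.5 dBA


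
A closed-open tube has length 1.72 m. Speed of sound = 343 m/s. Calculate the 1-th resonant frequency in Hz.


Given values:
  Tube type: closed-open, L = 1.72 m, c = 343 m/s, n = 1
Formula: f_n = (2n - 1) * c / (4 * L)
Compute 2n - 1 = 2*1 - 1 = 1
Compute 4 * L = 4 * 1.72 = 6.88
f = 1 * 343 / 6.88
f = 49.85

49.85 Hz


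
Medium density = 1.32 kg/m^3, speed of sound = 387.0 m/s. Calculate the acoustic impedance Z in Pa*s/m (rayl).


Given values:
  rho = 1.32 kg/m^3
  c = 387.0 m/s
Formula: Z = rho * c
Z = 1.32 * 387.0
Z = 510.84

510.84 rayl


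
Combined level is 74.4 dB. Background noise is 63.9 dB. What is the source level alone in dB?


Given values:
  L_total = 74.4 dB, L_bg = 63.9 dB
Formula: L_source = 10 * log10(10^(L_total/10) - 10^(L_bg/10))
Convert to linear:
  10^(74.4/10) = 27542287.0334
  10^(63.9/10) = 2454708.9157
Difference: 27542287.0334 - 2454708.9157 = 25087578.1177
L_source = 10 * log10(25087578.1177) = 73.99

73.99 dB


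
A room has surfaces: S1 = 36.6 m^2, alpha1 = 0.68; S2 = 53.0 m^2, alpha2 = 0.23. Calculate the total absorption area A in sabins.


Given surfaces:
  Surface 1: 36.6 * 0.68 = 24.888
  Surface 2: 53.0 * 0.23 = 12.19
Formula: A = sum(Si * alpha_i)
A = 24.888 + 12.19
A = 37.08

37.08 sabins


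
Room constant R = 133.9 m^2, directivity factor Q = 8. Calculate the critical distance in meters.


Given values:
  R = 133.9 m^2, Q = 8
Formula: d_c = 0.141 * sqrt(Q * R)
Compute Q * R = 8 * 133.9 = 1071.2
Compute sqrt(1071.2) = 32.7292
d_c = 0.141 * 32.7292 = 4.615

4.615 m


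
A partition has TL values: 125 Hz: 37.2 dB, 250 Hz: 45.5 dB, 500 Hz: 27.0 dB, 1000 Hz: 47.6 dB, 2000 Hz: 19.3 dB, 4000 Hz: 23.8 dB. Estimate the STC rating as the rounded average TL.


Given TL values at each frequency:
  125 Hz: 37.2 dB
  250 Hz: 45.5 dB
  500 Hz: 27.0 dB
  1000 Hz: 47.6 dB
  2000 Hz: 19.3 dB
  4000 Hz: 23.8 dB
Formula: STC ~ round(average of TL values)
Sum = 37.2 + 45.5 + 27.0 + 47.6 + 19.3 + 23.8 = 200.4
Average = 200.4 / 6 = 33.4
Rounded: 33

33


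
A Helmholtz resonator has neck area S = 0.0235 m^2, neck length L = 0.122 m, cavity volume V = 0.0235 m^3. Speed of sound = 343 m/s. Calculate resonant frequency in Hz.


Given values:
  S = 0.0235 m^2, L = 0.122 m, V = 0.0235 m^3, c = 343 m/s
Formula: f = (c / (2*pi)) * sqrt(S / (V * L))
Compute V * L = 0.0235 * 0.122 = 0.002867
Compute S / (V * L) = 0.0235 / 0.002867 = 8.1967
Compute sqrt(8.1967) = 2.862988
Compute c / (2*pi) = 343 / 6.283185 = 54.590148
f = 54.590148 * 2.862988 = 156.29

156.29 Hz


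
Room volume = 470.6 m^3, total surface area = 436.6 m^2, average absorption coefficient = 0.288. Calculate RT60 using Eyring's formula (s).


Given values:
  V = 470.6 m^3, S = 436.6 m^2, alpha = 0.288
Formula: RT60 = 0.161 * V / (-S * ln(1 - alpha))
Compute ln(1 - 0.288) = ln(0.712) = -0.339677
Denominator: -436.6 * -0.339677 = 148.303
Numerator: 0.161 * 470.6 = 75.7666
RT60 = 75.7666 / 148.303 = 0.511

0.511 s


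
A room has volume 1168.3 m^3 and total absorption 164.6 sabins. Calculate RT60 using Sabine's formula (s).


Given values:
  V = 1168.3 m^3
  A = 164.6 sabins
Formula: RT60 = 0.161 * V / A
Numerator: 0.161 * 1168.3 = 188.0963
RT60 = 188.0963 / 164.6 = 1.143

1.143 s


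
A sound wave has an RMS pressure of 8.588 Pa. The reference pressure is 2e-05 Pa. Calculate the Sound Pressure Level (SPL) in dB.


Given values:
  p = 8.588 Pa
  p_ref = 2e-05 Pa
Formula: SPL = 20 * log10(p / p_ref)
Compute ratio: p / p_ref = 8.588 / 2e-05 = 429400
Compute log10: log10(429400) = 5.632862
Multiply: SPL = 20 * 5.632862 = 112.66

112.66 dB


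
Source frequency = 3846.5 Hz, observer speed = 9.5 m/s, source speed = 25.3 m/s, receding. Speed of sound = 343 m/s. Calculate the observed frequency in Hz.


Given values:
  f_s = 3846.5 Hz, v_o = 9.5 m/s, v_s = 25.3 m/s
  Direction: receding
Formula: f_o = f_s * (c - v_o) / (c + v_s)
Numerator: c - v_o = 343 - 9.5 = 333.5
Denominator: c + v_s = 343 + 25.3 = 368.3
f_o = 3846.5 * 333.5 / 368.3 = 3483.05

3483.05 Hz


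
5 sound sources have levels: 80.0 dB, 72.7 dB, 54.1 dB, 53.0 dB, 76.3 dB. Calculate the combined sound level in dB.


Formula: L_total = 10 * log10( sum(10^(Li/10)) )
  Source 1: 10^(80.0/10) = 100000000.0
  Source 2: 10^(72.7/10) = 18620871.3666
  Source 3: 10^(54.1/10) = 257039.5783
  Source 4: 10^(53.0/10) = 199526.2315
  Source 5: 10^(76.3/10) = 42657951.8802
Sum of linear values = 161735389.0566
L_total = 10 * log10(161735389.0566) = 82.09

82.09 dB


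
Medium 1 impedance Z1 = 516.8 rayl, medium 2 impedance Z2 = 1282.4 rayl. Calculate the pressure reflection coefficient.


Given values:
  Z1 = 516.8 rayl, Z2 = 1282.4 rayl
Formula: R = (Z2 - Z1) / (Z2 + Z1)
Numerator: Z2 - Z1 = 1282.4 - 516.8 = 765.6
Denominator: Z2 + Z1 = 1282.4 + 516.8 = 1799.2
R = 765.6 / 1799.2 = 0.4255

0.4255


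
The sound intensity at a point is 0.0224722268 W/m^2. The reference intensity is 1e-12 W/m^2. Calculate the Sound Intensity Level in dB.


Given values:
  I = 0.0224722268 W/m^2
  I_ref = 1e-12 W/m^2
Formula: SIL = 10 * log10(I / I_ref)
Compute ratio: I / I_ref = 22472226800
Compute log10: log10(22472226800) = 10.351646
Multiply: SIL = 10 * 10.351646 = 103.52

103.52 dB


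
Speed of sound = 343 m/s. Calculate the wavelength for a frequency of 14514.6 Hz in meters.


Given values:
  c = 343 m/s, f = 14514.6 Hz
Formula: lambda = c / f
lambda = 343 / 14514.6
lambda = 0.0236

0.0236 m


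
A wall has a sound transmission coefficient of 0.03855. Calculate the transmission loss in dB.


Given values:
  tau = 0.03855
Formula: TL = 10 * log10(1 / tau)
Compute 1 / tau = 1 / 0.03855 = 25.9403
Compute log10(25.9403) = 1.413975
TL = 10 * 1.413975 = 14.14

14.14 dB


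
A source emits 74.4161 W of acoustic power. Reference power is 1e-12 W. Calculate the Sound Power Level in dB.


Given values:
  W = 74.4161 W
  W_ref = 1e-12 W
Formula: SWL = 10 * log10(W / W_ref)
Compute ratio: W / W_ref = 74416100000000
Compute log10: log10(74416100000000) = 13.871667
Multiply: SWL = 10 * 13.871667 = 138.72

138.72 dB


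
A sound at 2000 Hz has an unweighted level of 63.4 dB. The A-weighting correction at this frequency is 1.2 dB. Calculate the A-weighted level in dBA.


Given values:
  SPL = 63.4 dB
  A-weighting at 2000 Hz = 1.2 dB
Formula: L_A = SPL + A_weight
L_A = 63.4 + (1.2)
L_A = 64.6

64.6 dBA


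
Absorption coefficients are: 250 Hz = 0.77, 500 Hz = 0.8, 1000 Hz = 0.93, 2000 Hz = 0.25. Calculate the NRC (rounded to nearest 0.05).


Given values:
  a_250 = 0.77, a_500 = 0.8
  a_1000 = 0.93, a_2000 = 0.25
Formula: NRC = (a250 + a500 + a1000 + a2000) / 4
Sum = 0.77 + 0.8 + 0.93 + 0.25 = 2.75
NRC = 2.75 / 4 = 0.6875
Rounded to nearest 0.05: 0.7

0.7


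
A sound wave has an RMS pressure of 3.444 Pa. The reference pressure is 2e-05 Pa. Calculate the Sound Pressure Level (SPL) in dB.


Given values:
  p = 3.444 Pa
  p_ref = 2e-05 Pa
Formula: SPL = 20 * log10(p / p_ref)
Compute ratio: p / p_ref = 3.444 / 2e-05 = 172200
Compute log10: log10(172200) = 5.236033
Multiply: SPL = 20 * 5.236033 = 104.72

104.72 dB


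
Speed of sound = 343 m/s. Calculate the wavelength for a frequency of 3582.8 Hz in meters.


Given values:
  c = 343 m/s, f = 3582.8 Hz
Formula: lambda = c / f
lambda = 343 / 3582.8
lambda = 0.0957

0.0957 m


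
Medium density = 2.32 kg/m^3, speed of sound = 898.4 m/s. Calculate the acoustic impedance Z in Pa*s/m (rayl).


Given values:
  rho = 2.32 kg/m^3
  c = 898.4 m/s
Formula: Z = rho * c
Z = 2.32 * 898.4
Z = 2084.29

2084.29 rayl


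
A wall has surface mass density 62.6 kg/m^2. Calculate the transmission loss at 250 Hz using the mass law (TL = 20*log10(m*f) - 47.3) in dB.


Given values:
  m = 62.6 kg/m^2, f = 250 Hz
Formula: TL = 20 * log10(m * f) - 47.3
Compute m * f = 62.6 * 250 = 15650.0
Compute log10(15650.0) = 4.194514
Compute 20 * 4.194514 = 83.8903
TL = 83.8903 - 47.3 = 36.59

36.59 dB


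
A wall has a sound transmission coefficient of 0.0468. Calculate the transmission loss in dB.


Given values:
  tau = 0.0468
Formula: TL = 10 * log10(1 / tau)
Compute 1 / tau = 1 / 0.0468 = 21.3675
Compute log10(21.3675) = 1.329754
TL = 10 * 1.329754 = 13.3

13.3 dB


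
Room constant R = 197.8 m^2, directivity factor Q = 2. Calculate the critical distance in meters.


Given values:
  R = 197.8 m^2, Q = 2
Formula: d_c = 0.141 * sqrt(Q * R)
Compute Q * R = 2 * 197.8 = 395.6
Compute sqrt(395.6) = 19.8897
d_c = 0.141 * 19.8897 = 2.804

2.804 m


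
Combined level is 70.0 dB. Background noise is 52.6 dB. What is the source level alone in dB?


Given values:
  L_total = 70.0 dB, L_bg = 52.6 dB
Formula: L_source = 10 * log10(10^(L_total/10) - 10^(L_bg/10))
Convert to linear:
  10^(70.0/10) = 10000000.0
  10^(52.6/10) = 181970.0859
Difference: 10000000.0 - 181970.0859 = 9818029.9141
L_source = 10 * log10(9818029.9141) = 69.92

69.92 dB


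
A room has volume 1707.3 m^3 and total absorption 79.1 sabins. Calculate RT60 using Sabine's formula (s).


Given values:
  V = 1707.3 m^3
  A = 79.1 sabins
Formula: RT60 = 0.161 * V / A
Numerator: 0.161 * 1707.3 = 274.8753
RT60 = 274.8753 / 79.1 = 3.475

3.475 s


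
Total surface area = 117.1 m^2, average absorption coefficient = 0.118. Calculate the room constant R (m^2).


Given values:
  S = 117.1 m^2, alpha = 0.118
Formula: R = S * alpha / (1 - alpha)
Numerator: 117.1 * 0.118 = 13.8178
Denominator: 1 - 0.118 = 0.882
R = 13.8178 / 0.882 = 15.67

15.67 m^2


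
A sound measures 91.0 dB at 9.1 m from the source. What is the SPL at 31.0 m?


Given values:
  SPL1 = 91.0 dB, r1 = 9.1 m, r2 = 31.0 m
Formula: SPL2 = SPL1 - 20 * log10(r2 / r1)
Compute ratio: r2 / r1 = 31.0 / 9.1 = 3.4066
Compute log10: log10(3.4066) = 0.532321
Compute drop: 20 * 0.532321 = 10.6464
SPL2 = 91.0 - 10.6464 = 80.35

80.35 dB


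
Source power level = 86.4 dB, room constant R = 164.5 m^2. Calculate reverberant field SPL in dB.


Given values:
  Lw = 86.4 dB, R = 164.5 m^2
Formula: SPL = Lw + 10 * log10(4 / R)
Compute 4 / R = 4 / 164.5 = 0.024316
Compute 10 * log10(0.024316) = -16.1411
SPL = 86.4 + (-16.1411) = 70.26

70.26 dB
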